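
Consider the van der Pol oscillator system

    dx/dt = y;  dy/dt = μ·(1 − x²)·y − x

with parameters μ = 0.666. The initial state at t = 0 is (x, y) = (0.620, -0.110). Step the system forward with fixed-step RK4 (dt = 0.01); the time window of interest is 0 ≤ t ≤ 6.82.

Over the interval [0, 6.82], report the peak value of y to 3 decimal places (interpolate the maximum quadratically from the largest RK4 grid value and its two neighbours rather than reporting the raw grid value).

t=0.000: state=(0.620, -0.110)
step 1 (dt=0.01): k1=(-0.110, -0.665), k2=(-0.113, -0.666), k3=(-0.113, -0.666), k4=(-0.117, -0.667); state += dt/6·(k1+2k2+2k3+k4)
t=0.010: state=(0.619, -0.117)
t=0.020: state=(0.618, -0.123)
t=0.030: state=(0.616, -0.130)
continuing one RK4 step at a time; state shown every 25 steps (Δt=0.25):
t=0.250: state=(0.571, -0.281)
t=0.500: state=(0.479, -0.457)
t=0.750: state=(0.342, -0.637)
t=1.000: state=(0.161, -0.813)
t=1.250: state=(-0.063, -0.975)
t=1.500: state=(-0.323, -1.092)
t=1.750: state=(-0.602, -1.122)
t=2.000: state=(-0.872, -1.018)
t=2.250: state=(-1.099, -0.774)
t=2.500: state=(-1.252, -0.440)
t=2.750: state=(-1.318, -0.088)
t=3.000: state=(-1.299, 0.232)
t=3.250: state=(-1.205, 0.511)
t=3.500: state=(-1.046, 0.765)
t=3.750: state=(-0.823, 1.018)
t=4.000: state=(-0.535, 1.291)
t=4.250: state=(-0.175, 1.588)
t=4.500: state=(0.258, 1.863)
t=4.750: state=(0.743, 1.974)
t=5.000: state=(1.215, 1.735)
t=5.250: state=(1.581, 1.148)
t=5.500: state=(1.782, 0.478)
t=5.750: state=(1.832, -0.051)
t=6.000: state=(1.771, -0.412)
t=6.250: state=(1.635, -0.667)
t=6.500: state=(1.441, -0.876)
t=6.750: state=(1.197, -1.086)
t=6.820: state=(1.118, -1.149)
largest grid value and its neighbours: y(4.710)=1.97572, y(4.720)=1.97617, y(4.730)=1.97607
parabola through these three points peaks at t≈4.723 with y≈1.97620

max y = 1.976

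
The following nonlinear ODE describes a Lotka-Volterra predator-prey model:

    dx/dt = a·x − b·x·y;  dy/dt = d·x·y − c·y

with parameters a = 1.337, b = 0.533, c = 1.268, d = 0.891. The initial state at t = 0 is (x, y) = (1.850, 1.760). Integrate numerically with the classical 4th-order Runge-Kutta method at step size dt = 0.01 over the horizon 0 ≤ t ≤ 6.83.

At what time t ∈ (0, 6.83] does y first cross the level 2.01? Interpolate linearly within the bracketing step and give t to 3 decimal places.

t=0.000: state=(1.850, 1.760)
step 1 (dt=0.01): k1=(0.738, 0.669), k2=(0.736, 0.676), k3=(0.736, 0.676), k4=(0.734, 0.684); state += dt/6·(k1+2k2+2k3+k4)
t=0.010: state=(1.857, 1.767)
t=0.020: state=(1.865, 1.774)
t=0.030: state=(1.872, 1.781)
continuing one RK4 step at a time; state shown every 25 steps (Δt=0.25):
t=0.250: state=(2.017, 1.973)
t=0.280: state=(2.034, 2.005)
next step: t=0.290: state=(2.039, 2.016) — y has crossed 2.01
linear interpolation between t=0.280 (2.00549) and t=0.290 (2.01649) → t≈0.284

t = 0.284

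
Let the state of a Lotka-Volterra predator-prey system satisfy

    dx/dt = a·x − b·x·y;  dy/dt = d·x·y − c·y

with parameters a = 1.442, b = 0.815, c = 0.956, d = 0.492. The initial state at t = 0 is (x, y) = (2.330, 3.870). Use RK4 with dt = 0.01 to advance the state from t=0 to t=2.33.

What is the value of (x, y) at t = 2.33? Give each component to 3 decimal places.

(x, y) = (0.628, 1.048)

t=0.000: state=(2.330, 3.870)
step 1 (dt=0.01): k1=(-3.989, 0.737), k2=(-3.962, 0.699), k3=(-3.962, 0.700), k4=(-3.934, 0.662); state += dt/6·(k1+2k2+2k3+k4)
t=0.010: state=(2.290, 3.877)
t=0.020: state=(2.251, 3.883)
t=0.030: state=(2.213, 3.889)
continuing one RK4 step at a time; state shown every 10 steps (Δt=0.1):
t=0.100: state=(1.959, 3.908)
t=0.200: state=(1.647, 3.880)
t=0.300: state=(1.391, 3.799)
t=0.400: state=(1.185, 3.678)
t=0.500: state=(1.020, 3.528)
t=0.600: state=(0.890, 3.360)
t=0.700: state=(0.787, 3.182)
t=0.800: state=(0.707, 3.000)
t=0.900: state=(0.644, 2.819)
t=1.000: state=(0.596, 2.641)
t=1.100: state=(0.559, 2.469)
t=1.200: state=(0.531, 2.305)
t=1.300: state=(0.512, 2.149)
t=1.400: state=(0.499, 2.002)
t=1.500: state=(0.493, 1.865)
t=1.600: state=(0.491, 1.736)
t=1.700: state=(0.495, 1.617)
t=1.800: state=(0.504, 1.506)
t=1.900: state=(0.517, 1.403)
t=2.000: state=(0.535, 1.309)
t=2.100: state=(0.557, 1.222)
t=2.200: state=(0.584, 1.142)
t=2.300: state=(0.617, 1.069)
t=2.330: state=(0.628, 1.048)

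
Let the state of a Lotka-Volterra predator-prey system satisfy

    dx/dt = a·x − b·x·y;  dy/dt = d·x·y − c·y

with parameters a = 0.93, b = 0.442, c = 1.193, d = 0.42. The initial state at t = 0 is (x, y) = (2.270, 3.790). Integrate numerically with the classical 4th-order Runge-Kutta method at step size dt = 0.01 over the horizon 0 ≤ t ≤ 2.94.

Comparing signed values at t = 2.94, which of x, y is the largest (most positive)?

t=0.000: state=(2.270, 3.790)
step 1 (dt=0.01): k1=(-1.692, -0.908), k2=(-1.681, -0.920), k3=(-1.681, -0.920), k4=(-1.670, -0.933); state += dt/6·(k1+2k2+2k3+k4)
t=0.010: state=(2.253, 3.781)
t=0.020: state=(2.237, 3.771)
t=0.030: state=(2.220, 3.762)
continuing one RK4 step at a time; state shown every 10 steps (Δt=0.1):
t=0.100: state=(2.112, 3.688)
t=0.200: state=(1.974, 3.566)
t=0.300: state=(1.856, 3.430)
t=0.400: state=(1.756, 3.284)
t=0.500: state=(1.672, 3.132)
t=0.600: state=(1.604, 2.977)
t=0.700: state=(1.548, 2.823)
t=0.800: state=(1.505, 2.672)
t=0.900: state=(1.472, 2.524)
t=1.000: state=(1.450, 2.382)
t=1.100: state=(1.436, 2.246)
t=1.200: state=(1.432, 2.117)
t=1.300: state=(1.435, 1.996)
t=1.400: state=(1.445, 1.882)
t=1.500: state=(1.463, 1.775)
t=1.600: state=(1.488, 1.676)
t=1.700: state=(1.519, 1.585)
t=1.800: state=(1.557, 1.500)
t=1.900: state=(1.602, 1.423)
t=2.000: state=(1.654, 1.352)
t=2.100: state=(1.712, 1.288)
t=2.200: state=(1.777, 1.230)
t=2.300: state=(1.850, 1.178)
t=2.400: state=(1.929, 1.132)
t=2.500: state=(2.016, 1.091)
t=2.600: state=(2.109, 1.056)
t=2.700: state=(2.211, 1.026)
t=2.800: state=(2.320, 1.002)
t=2.900: state=(2.437, 0.983)
t=2.940: state=(2.486, 0.976)
compare at T: x=2.486, y=0.976

largest component: x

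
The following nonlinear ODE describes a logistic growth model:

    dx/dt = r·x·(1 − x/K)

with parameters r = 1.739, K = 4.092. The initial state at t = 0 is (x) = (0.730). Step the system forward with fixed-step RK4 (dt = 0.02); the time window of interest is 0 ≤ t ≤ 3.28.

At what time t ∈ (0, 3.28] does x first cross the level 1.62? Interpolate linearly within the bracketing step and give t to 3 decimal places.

t=0.000: state=(0.730)
step 1 (dt=0.02): k1=(1.043), k2=(1.055), k3=(1.055), k4=(1.066); state += dt/6·(k1+2k2+2k3+k4)
t=0.020: state=(0.751)
t=0.040: state=(0.773)
t=0.060: state=(0.795)
continuing one RK4 step at a time; state shown every 10 steps (Δt=0.2):
t=0.200: state=(0.962)
t=0.400: state=(1.241)
t=0.600: state=(1.560)
t=0.620: state=(1.594)
next step: t=0.640: state=(1.628) — x has crossed 1.62
linear interpolation between t=0.620 (1.59417) and t=0.640 (1.62814) → t≈0.635

t = 0.635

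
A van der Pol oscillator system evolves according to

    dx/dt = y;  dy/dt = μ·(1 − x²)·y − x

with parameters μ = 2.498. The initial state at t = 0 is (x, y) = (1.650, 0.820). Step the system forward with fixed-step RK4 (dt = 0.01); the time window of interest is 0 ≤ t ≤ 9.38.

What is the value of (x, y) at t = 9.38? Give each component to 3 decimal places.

t=0.000: state=(1.650, 0.820)
step 1 (dt=0.01): k1=(0.820, -5.178), k2=(0.794, -5.098), k3=(0.795, -5.099), k4=(0.769, -5.017); state += dt/6·(k1+2k2+2k3+k4)
t=0.010: state=(1.658, 0.769)
t=0.020: state=(1.665, 0.720)
t=0.030: state=(1.672, 0.672)
continuing one RK4 step at a time; state shown every 50 steps (Δt=0.5):
t=0.500: state=(1.697, -0.249)
t=1.000: state=(1.531, -0.392)
t=1.500: state=(1.304, -0.529)
t=2.000: state=(0.973, -0.852)
t=2.500: state=(0.312, -2.108)
t=3.000: state=(-1.464, -3.666)
t=3.500: state=(-2.017, 0.120)
t=4.000: state=(-1.901, 0.278)
t=4.500: state=(-1.751, 0.320)
t=5.000: state=(-1.577, 0.382)
t=5.500: state=(-1.361, 0.493)
t=6.000: state=(-1.062, 0.748)
t=6.500: state=(-0.518, 1.638)
t=7.000: state=(1.004, 4.426)
t=7.500: state=(2.021, 0.071)
t=8.000: state=(1.931, -0.267)
t=8.500: state=(1.786, -0.310)
t=9.000: state=(1.619, -0.366)
t=9.380: state=(1.468, -0.432)

(x, y) = (1.468, -0.432)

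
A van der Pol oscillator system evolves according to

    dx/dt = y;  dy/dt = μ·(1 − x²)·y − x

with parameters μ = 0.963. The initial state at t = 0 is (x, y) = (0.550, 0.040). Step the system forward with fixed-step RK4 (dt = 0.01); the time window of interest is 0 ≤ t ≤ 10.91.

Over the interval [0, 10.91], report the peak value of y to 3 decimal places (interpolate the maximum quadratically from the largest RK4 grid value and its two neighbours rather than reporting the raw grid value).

t=0.000: state=(0.550, 0.040)
step 1 (dt=0.01): k1=(0.040, -0.523), k2=(0.037, -0.525), k3=(0.037, -0.525), k4=(0.035, -0.527); state += dt/6·(k1+2k2+2k3+k4)
t=0.010: state=(0.550, 0.035)
t=0.020: state=(0.551, 0.029)
t=0.030: state=(0.551, 0.024)
continuing one RK4 step at a time; state shown every 50 steps (Δt=0.5):
t=0.500: state=(0.497, -0.265)
t=1.000: state=(0.272, -0.649)
t=1.500: state=(-0.164, -1.098)
t=2.000: state=(-0.791, -1.310)
t=2.500: state=(-1.325, -0.695)
t=3.000: state=(-1.453, 0.132)
t=3.500: state=(-1.248, 0.655)
t=4.000: state=(-0.803, 1.148)
t=4.500: state=(-0.048, 1.939)
t=5.000: state=(1.101, 2.364)
t=5.500: state=(1.883, 0.617)
t=6.000: state=(1.893, -0.371)
t=6.500: state=(1.616, -0.700)
t=7.000: state=(1.195, -1.007)
t=7.500: state=(0.566, -1.575)
t=8.000: state=(-0.455, -2.518)
t=8.500: state=(-1.652, -1.710)
t=9.000: state=(-2.005, 0.042)
t=9.500: state=(-1.829, 0.557)
t=10.000: state=(-1.487, 0.811)
t=10.500: state=(-1.000, 1.175)
t=10.910: state=(-0.414, 1.739)
largest grid value and its neighbours: y(4.870)=2.45527, y(4.880)=2.45591, y(4.890)=2.45536
parabola through these three points peaks at t≈4.880 with y≈2.45591

max y = 2.456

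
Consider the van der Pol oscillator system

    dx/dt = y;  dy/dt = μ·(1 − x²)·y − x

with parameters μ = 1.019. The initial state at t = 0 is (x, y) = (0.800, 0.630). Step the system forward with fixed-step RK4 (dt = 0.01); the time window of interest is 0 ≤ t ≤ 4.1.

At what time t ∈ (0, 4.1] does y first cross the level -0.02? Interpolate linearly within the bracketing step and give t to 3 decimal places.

t=0.000: state=(0.800, 0.630)
step 1 (dt=0.01): k1=(0.630, -0.569), k2=(0.627, -0.576), k3=(0.627, -0.576), k4=(0.624, -0.584); state += dt/6·(k1+2k2+2k3+k4)
t=0.010: state=(0.806, 0.624)
t=0.020: state=(0.812, 0.618)
t=0.030: state=(0.819, 0.612)
continuing one RK4 step at a time; state shown every 20 steps (Δt=0.2):
t=0.200: state=(0.913, 0.489)
t=0.400: state=(0.993, 0.305)
t=0.600: state=(1.033, 0.101)
t=0.710: state=(1.038, -0.014)
next step: t=0.720: state=(1.038, -0.024) — y has crossed -0.02
linear interpolation between t=0.710 (-0.01371) and t=0.720 (-0.02407) → t≈0.716

t = 0.716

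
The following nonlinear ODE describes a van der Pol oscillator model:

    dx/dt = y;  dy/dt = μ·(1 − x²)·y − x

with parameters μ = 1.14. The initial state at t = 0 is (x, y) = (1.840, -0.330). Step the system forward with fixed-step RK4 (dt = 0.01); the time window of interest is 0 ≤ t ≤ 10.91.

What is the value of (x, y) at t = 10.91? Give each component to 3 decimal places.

t=0.000: state=(1.840, -0.330)
step 1 (dt=0.01): k1=(-0.330, -0.943), k2=(-0.335, -0.930), k3=(-0.335, -0.931), k4=(-0.339, -0.919); state += dt/6·(k1+2k2+2k3+k4)
t=0.010: state=(1.837, -0.339)
t=0.020: state=(1.833, -0.348)
t=0.030: state=(1.830, -0.357)
continuing one RK4 step at a time; state shown every 50 steps (Δt=0.5):
t=0.500: state=(1.589, -0.637)
t=1.000: state=(1.205, -0.920)
t=1.500: state=(0.625, -1.478)
t=2.000: state=(-0.376, -2.592)
t=2.500: state=(-1.657, -1.819)
t=3.000: state=(-2.006, 0.077)
t=3.500: state=(-1.833, 0.515)
t=4.000: state=(-1.525, 0.717)
t=4.500: state=(-1.098, 1.022)
t=5.000: state=(-0.442, 1.698)
t=5.500: state=(0.695, 2.795)
t=6.000: state=(1.838, 1.197)
t=6.500: state=(1.989, -0.247)
t=7.000: state=(1.771, -0.564)
t=7.500: state=(1.440, -0.771)
t=8.000: state=(0.976, -1.130)
t=8.500: state=(0.234, -1.947)
t=9.000: state=(-1.016, -2.793)
t=9.500: state=(-1.944, -0.670)
t=10.000: state=(-1.954, 0.358)
t=10.500: state=(-1.704, 0.608)
t=10.910: state=(-1.421, 0.783)

(x, y) = (-1.421, 0.783)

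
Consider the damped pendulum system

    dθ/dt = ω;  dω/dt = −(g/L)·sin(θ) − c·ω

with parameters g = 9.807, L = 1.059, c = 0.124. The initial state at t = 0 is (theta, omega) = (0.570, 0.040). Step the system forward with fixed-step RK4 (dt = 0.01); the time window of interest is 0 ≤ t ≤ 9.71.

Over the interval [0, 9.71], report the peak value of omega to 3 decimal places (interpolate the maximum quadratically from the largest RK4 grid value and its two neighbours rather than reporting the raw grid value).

max omega = 1.554

t=0.000: state=(0.570, 0.040)
step 1 (dt=0.01): k1=(0.040, -5.002), k2=(0.015, -5.001), k3=(0.015, -5.000), k4=(-0.010, -4.997); state += dt/6·(k1+2k2+2k3+k4)
t=0.010: state=(0.570, -0.010)
t=0.020: state=(0.570, -0.060)
t=0.030: state=(0.569, -0.110)
continuing one RK4 step at a time; state shown every 50 steps (Δt=0.5):
t=0.500: state=(0.069, -1.652)
t=1.000: state=(-0.525, -0.285)
t=1.500: state=(-0.144, 1.509)
t=2.000: state=(0.472, 0.486)
t=2.500: state=(0.202, -1.347)
t=3.000: state=(-0.416, -0.646)
t=3.500: state=(-0.247, 1.176)
t=4.000: state=(0.357, 0.767)
t=4.500: state=(0.279, -1.002)
t=5.000: state=(-0.300, -0.853)
t=5.500: state=(-0.300, 0.833)
t=6.000: state=(0.244, 0.909)
t=6.500: state=(0.312, -0.670)
t=7.000: state=(-0.191, -0.938)
t=7.500: state=(-0.316, 0.517)
t=8.000: state=(0.141, 0.945)
t=8.500: state=(0.314, -0.375)
t=9.000: state=(-0.096, -0.933)
t=9.500: state=(-0.306, 0.245)
t=9.710: state=(-0.199, 0.734)
largest grid value and its neighbours: omega(1.570)=1.55350, omega(1.580)=1.55418, omega(1.590)=1.55342
parabola through these three points peaks at t≈1.580 with omega≈1.55418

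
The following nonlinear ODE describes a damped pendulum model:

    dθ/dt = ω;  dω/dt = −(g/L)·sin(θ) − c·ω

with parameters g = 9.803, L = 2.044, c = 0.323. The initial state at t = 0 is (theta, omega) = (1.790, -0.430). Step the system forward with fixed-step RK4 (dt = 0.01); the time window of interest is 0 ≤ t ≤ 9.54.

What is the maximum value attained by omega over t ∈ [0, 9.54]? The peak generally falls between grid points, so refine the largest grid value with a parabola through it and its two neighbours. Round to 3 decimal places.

max omega = 2.382

t=0.000: state=(1.790, -0.430)
step 1 (dt=0.01): k1=(-0.430, -4.542), k2=(-0.453, -4.537), k3=(-0.453, -4.537), k4=(-0.475, -4.532); state += dt/6·(k1+2k2+2k3+k4)
t=0.010: state=(1.785, -0.475)
t=0.020: state=(1.780, -0.521)
t=0.030: state=(1.775, -0.566)
continuing one RK4 step at a time; state shown every 50 steps (Δt=0.5):
t=0.500: state=(1.031, -2.517)
t=1.000: state=(-0.416, -2.733)
t=1.500: state=(-1.281, -0.577)
t=2.000: state=(-1.004, 1.587)
t=2.500: state=(0.074, 2.327)
t=3.000: state=(0.921, 0.813)
t=3.500: state=(0.827, -1.112)
t=4.000: state=(0.005, -1.856)
t=4.500: state=(-0.698, -0.725)
t=5.000: state=(-0.646, 0.873)
t=5.500: state=(0.004, 1.462)
t=6.000: state=(0.552, 0.546)
t=6.500: state=(0.490, -0.738)
t=7.000: state=(-0.035, -1.143)
t=7.500: state=(-0.447, -0.365)
t=8.000: state=(-0.362, 0.644)
t=8.500: state=(0.064, 0.884)
t=9.000: state=(0.363, 0.214)
t=9.500: state=(0.261, -0.564)
t=9.540: state=(0.237, -0.603)
largest grid value and its neighbours: omega(2.390)=2.38162, omega(2.400)=2.38224, omega(2.410)=2.38173
parabola through these three points peaks at t≈2.401 with omega≈2.38224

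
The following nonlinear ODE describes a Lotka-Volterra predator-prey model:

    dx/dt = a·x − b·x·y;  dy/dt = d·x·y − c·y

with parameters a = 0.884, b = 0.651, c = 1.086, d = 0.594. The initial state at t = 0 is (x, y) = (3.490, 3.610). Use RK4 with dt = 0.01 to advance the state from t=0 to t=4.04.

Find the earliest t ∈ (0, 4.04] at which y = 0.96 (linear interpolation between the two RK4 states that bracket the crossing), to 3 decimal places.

t=0.000: state=(3.490, 3.610)
step 1 (dt=0.01): k1=(-5.117, 3.563), k2=(-5.119, 3.526), k3=(-5.119, 3.526), k4=(-5.121, 3.487); state += dt/6·(k1+2k2+2k3+k4)
t=0.010: state=(3.439, 3.645)
t=0.020: state=(3.388, 3.680)
t=0.030: state=(3.336, 3.713)
continuing one RK4 step at a time; state shown every 20 steps (Δt=0.2):
t=0.200: state=(2.504, 4.143)
t=0.400: state=(1.720, 4.274)
t=0.600: state=(1.189, 4.079)
t=0.800: state=(0.854, 3.700)
t=1.000: state=(0.648, 3.252)
t=1.200: state=(0.521, 2.804)
t=1.400: state=(0.444, 2.389)
t=1.600: state=(0.398, 2.020)
t=1.800: state=(0.373, 1.702)
t=2.000: state=(0.363, 1.431)
t=2.200: state=(0.365, 1.202)
t=2.400: state=(0.377, 1.011)
t=2.450: state=(0.382, 0.968)
next step: t=2.460: state=(0.383, 0.960) — y has crossed 0.96
linear interpolation between t=2.450 (0.96826) and t=2.460 (0.95998) → t≈2.460

t = 2.460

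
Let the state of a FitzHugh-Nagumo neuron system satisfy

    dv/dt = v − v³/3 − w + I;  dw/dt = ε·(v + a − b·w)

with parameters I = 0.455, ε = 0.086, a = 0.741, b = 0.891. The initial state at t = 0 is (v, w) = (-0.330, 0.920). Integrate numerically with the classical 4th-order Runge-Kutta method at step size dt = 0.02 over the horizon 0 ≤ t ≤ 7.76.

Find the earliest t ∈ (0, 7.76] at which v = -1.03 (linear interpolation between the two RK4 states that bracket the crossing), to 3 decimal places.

t=0.000: state=(-0.330, 0.920)
step 1 (dt=0.02): k1=(-0.783, -0.035), k2=(-0.790, -0.036), k3=(-0.790, -0.036), k4=(-0.796, -0.036); state += dt/6·(k1+2k2+2k3+k4)
t=0.020: state=(-0.346, 0.919)
t=0.040: state=(-0.362, 0.919)
t=0.060: state=(-0.378, 0.918)
continuing one RK4 step at a time; state shown every 25 steps (Δt=0.5):
t=0.500: state=(-0.800, 0.893)
t=0.700: state=(-1.017, 0.877)
next step: t=0.720: state=(-1.038, 0.875) — v has crossed -1.03
linear interpolation between t=0.700 (-1.01669) and t=0.720 (-1.03843) → t≈0.712

t = 0.712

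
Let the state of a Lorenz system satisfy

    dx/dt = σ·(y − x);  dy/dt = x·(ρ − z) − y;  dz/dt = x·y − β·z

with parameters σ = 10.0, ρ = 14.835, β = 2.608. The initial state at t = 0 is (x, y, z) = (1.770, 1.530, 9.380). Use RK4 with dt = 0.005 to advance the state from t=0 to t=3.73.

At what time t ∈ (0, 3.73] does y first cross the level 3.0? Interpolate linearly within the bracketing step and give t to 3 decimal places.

t = 0.139

t=0.000: state=(1.770, 1.530, 9.380)
step 1 (dt=0.005): k1=(-2.400, 8.125, -21.755), k2=(-2.137, 8.168, -21.586), k3=(-2.142, 8.171, -21.586), k4=(-1.884, 8.216, -21.418); state += dt/6·(k1+2k2+2k3+k4)
t=0.005: state=(1.759, 1.571, 9.272)
t=0.010: state=(1.751, 1.612, 9.166)
t=0.015: state=(1.745, 1.654, 9.061)
t=0.135: state=(2.180, 2.939, 7.074)
next step: t=0.140: state=(2.218, 3.010, 7.015) — y has crossed 3.0
linear interpolation between t=0.135 (2.93921) and t=0.140 (3.00999) → t≈0.139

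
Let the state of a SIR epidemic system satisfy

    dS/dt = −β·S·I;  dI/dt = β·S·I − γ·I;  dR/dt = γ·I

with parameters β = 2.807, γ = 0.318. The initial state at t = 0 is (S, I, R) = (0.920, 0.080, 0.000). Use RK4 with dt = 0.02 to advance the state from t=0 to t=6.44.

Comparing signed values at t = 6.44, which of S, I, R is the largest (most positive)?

t=0.000: state=(0.920, 0.080, 0.000)
step 1 (dt=0.02): k1=(-0.207, 0.181, 0.025), k2=(-0.211, 0.185, 0.026), k3=(-0.211, 0.185, 0.026), k4=(-0.215, 0.189, 0.027); state += dt/6·(k1+2k2+2k3+k4)
t=0.020: state=(0.916, 0.084, 0.001)
t=0.040: state=(0.911, 0.088, 0.001)
t=0.060: state=(0.907, 0.092, 0.002)
continuing one RK4 step at a time; state shown every 25 steps (Δt=0.5):
t=0.500: state=(0.753, 0.224, 0.023)
t=1.000: state=(0.469, 0.455, 0.076)
t=1.500: state=(0.217, 0.619, 0.164)
t=2.000: state=(0.088, 0.646, 0.266)
t=2.500: state=(0.037, 0.598, 0.365)
t=3.000: state=(0.017, 0.529, 0.455)
t=3.500: state=(0.008, 0.458, 0.533)
t=4.000: state=(0.005, 0.395, 0.601)
t=4.500: state=(0.003, 0.338, 0.659)
t=5.000: state=(0.002, 0.289, 0.709)
t=5.500: state=(0.001, 0.247, 0.751)
t=6.000: state=(0.001, 0.211, 0.788)
t=6.440: state=(0.001, 0.184, 0.815)
compare at T: S=0.001, I=0.184, R=0.815

largest component: R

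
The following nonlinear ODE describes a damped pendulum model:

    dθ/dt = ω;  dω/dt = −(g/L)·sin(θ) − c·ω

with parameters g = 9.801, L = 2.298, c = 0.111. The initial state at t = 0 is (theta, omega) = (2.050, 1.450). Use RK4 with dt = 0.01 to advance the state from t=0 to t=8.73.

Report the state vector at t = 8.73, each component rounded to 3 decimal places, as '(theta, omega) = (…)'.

t=0.000: state=(2.050, 1.450)
step 1 (dt=0.01): k1=(1.450, -3.946), k2=(1.430, -3.929), k3=(1.430, -3.929), k4=(1.411, -3.913); state += dt/6·(k1+2k2+2k3+k4)
t=0.010: state=(2.064, 1.411)
t=0.020: state=(2.078, 1.372)
t=0.030: state=(2.092, 1.333)
continuing one RK4 step at a time; state shown every 50 steps (Δt=0.5):
t=0.500: state=(2.339, -0.217)
t=1.000: state=(1.824, -1.922)
t=1.500: state=(0.397, -3.573)
t=2.000: state=(-1.249, -2.526)
t=2.500: state=(-1.964, -0.377)
t=3.000: state=(-1.661, 1.602)
t=3.500: state=(-0.395, 3.235)
t=4.000: state=(1.110, 2.319)
t=4.500: state=(1.729, 0.157)
t=5.000: state=(1.286, -1.907)
t=5.500: state=(-0.033, -2.997)
t=6.000: state=(-1.252, -1.565)
t=6.500: state=(-1.497, 0.576)
t=7.000: state=(-0.718, 2.414)
t=7.500: state=(0.596, 2.386)
t=8.000: state=(1.347, 0.496)
t=8.500: state=(1.079, -1.520)
t=8.730: state=(0.643, -2.218)

(theta, omega) = (0.643, -2.218)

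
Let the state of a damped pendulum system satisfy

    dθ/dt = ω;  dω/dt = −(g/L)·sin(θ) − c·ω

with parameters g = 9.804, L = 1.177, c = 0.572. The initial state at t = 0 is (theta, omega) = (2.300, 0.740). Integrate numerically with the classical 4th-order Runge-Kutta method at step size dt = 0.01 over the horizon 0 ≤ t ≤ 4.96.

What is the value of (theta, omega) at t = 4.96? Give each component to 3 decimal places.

t=0.000: state=(2.300, 0.740)
step 1 (dt=0.01): k1=(0.740, -6.635), k2=(0.707, -6.595), k3=(0.707, -6.596), k4=(0.674, -6.558); state += dt/6·(k1+2k2+2k3+k4)
t=0.010: state=(2.307, 0.674)
t=0.020: state=(2.313, 0.609)
t=0.030: state=(2.319, 0.544)
continuing one RK4 step at a time; state shown every 20 steps (Δt=0.2):
t=0.200: state=(2.323, -0.480)
t=0.400: state=(2.110, -1.665)
t=0.600: state=(1.649, -2.963)
t=0.800: state=(0.932, -4.129)
t=1.000: state=(0.058, -4.401)
t=1.200: state=(-0.739, -3.377)
t=1.400: state=(-1.249, -1.680)
t=1.600: state=(-1.410, 0.039)
t=1.800: state=(-1.245, 1.570)
t=2.000: state=(-0.805, 2.747)
t=2.200: state=(-0.195, 3.196)
t=2.400: state=(0.406, 2.665)
t=2.600: state=(0.824, 1.444)
t=2.800: state=(0.972, 0.034)
t=3.000: state=(0.847, -1.231)
t=3.200: state=(0.506, -2.092)
t=3.400: state=(0.055, -2.297)
t=3.600: state=(-0.364, -1.788)
t=3.800: state=(-0.630, -0.821)
t=4.000: state=(-0.686, 0.253)
t=4.200: state=(-0.541, 1.148)
t=4.400: state=(-0.254, 1.638)
t=4.600: state=(0.079, 1.592)
t=4.800: state=(0.351, 1.068)
t=4.960: state=(0.474, 0.454)

(theta, omega) = (0.474, 0.454)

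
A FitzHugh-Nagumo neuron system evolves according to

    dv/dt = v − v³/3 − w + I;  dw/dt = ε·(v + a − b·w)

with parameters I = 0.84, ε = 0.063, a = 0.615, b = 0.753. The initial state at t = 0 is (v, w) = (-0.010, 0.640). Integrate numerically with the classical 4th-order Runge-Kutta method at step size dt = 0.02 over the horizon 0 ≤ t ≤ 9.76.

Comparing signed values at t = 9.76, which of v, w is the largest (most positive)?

largest component: v

t=0.000: state=(-0.010, 0.640)
step 1 (dt=0.02): k1=(0.190, 0.008), k2=(0.192, 0.008), k3=(0.192, 0.008), k4=(0.194, 0.008); state += dt/6·(k1+2k2+2k3+k4)
t=0.020: state=(-0.006, 0.640)
t=0.040: state=(-0.002, 0.640)
t=0.060: state=(0.002, 0.640)
continuing one RK4 step at a time; state shown every 25 steps (Δt=0.5):
t=0.500: state=(0.112, 0.646)
t=1.000: state=(0.306, 0.656)
t=1.500: state=(0.599, 0.673)
t=2.000: state=(0.983, 0.701)
t=2.500: state=(1.353, 0.741)
t=3.000: state=(1.586, 0.789)
t=3.500: state=(1.681, 0.840)
t=4.000: state=(1.703, 0.893)
t=4.500: state=(1.695, 0.944)
t=5.000: state=(1.675, 0.993)
t=5.500: state=(1.651, 1.041)
t=6.000: state=(1.625, 1.087)
t=6.500: state=(1.599, 1.131)
t=7.000: state=(1.572, 1.173)
t=7.500: state=(1.544, 1.213)
t=8.000: state=(1.516, 1.251)
t=8.500: state=(1.488, 1.288)
t=9.000: state=(1.459, 1.322)
t=9.500: state=(1.429, 1.355)
t=9.760: state=(1.414, 1.372)
compare at T: v=1.414, w=1.372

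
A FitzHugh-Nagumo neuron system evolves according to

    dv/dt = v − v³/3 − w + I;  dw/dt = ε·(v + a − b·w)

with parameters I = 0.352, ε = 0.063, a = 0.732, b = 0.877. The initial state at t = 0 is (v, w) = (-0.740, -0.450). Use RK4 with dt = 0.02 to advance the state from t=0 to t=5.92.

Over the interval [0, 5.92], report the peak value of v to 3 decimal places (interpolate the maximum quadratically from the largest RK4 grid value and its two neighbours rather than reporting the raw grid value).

t=0.000: state=(-0.740, -0.450)
step 1 (dt=0.02): k1=(0.197, 0.024), k2=(0.198, 0.024), k3=(0.198, 0.024), k4=(0.198, 0.025); state += dt/6·(k1+2k2+2k3+k4)
t=0.020: state=(-0.736, -0.450)
t=0.040: state=(-0.732, -0.449)
t=0.060: state=(-0.728, -0.449)
continuing one RK4 step at a time; state shown every 10 steps (Δt=0.2):
t=0.200: state=(-0.699, -0.445)
t=0.400: state=(-0.655, -0.439)
t=0.600: state=(-0.607, -0.433)
t=0.800: state=(-0.554, -0.427)
t=1.000: state=(-0.494, -0.419)
t=1.200: state=(-0.426, -0.411)
t=1.400: state=(-0.348, -0.402)
t=1.600: state=(-0.257, -0.393)
t=1.800: state=(-0.149, -0.382)
t=2.000: state=(-0.021, -0.369)
t=2.200: state=(0.133, -0.356)
t=2.400: state=(0.316, -0.340)
t=2.600: state=(0.532, -0.321)
t=2.800: state=(0.776, -0.301)
t=3.000: state=(1.035, -0.277)
t=3.200: state=(1.284, -0.250)
t=3.400: state=(1.499, -0.221)
t=3.600: state=(1.661, -0.189)
t=3.800: state=(1.771, -0.156)
t=4.000: state=(1.837, -0.123)
t=4.200: state=(1.873, -0.089)
t=4.400: state=(1.890, -0.055)
t=4.600: state=(1.894, -0.022)
t=4.800: state=(1.892, 0.011)
t=5.000: state=(1.885, 0.044)
t=5.200: state=(1.876, 0.076)
t=5.400: state=(1.866, 0.108)
t=5.600: state=(1.854, 0.139)
t=5.800: state=(1.842, 0.170)
t=5.920: state=(1.835, 0.188)
largest grid value and its neighbours: v(4.600)=1.89419, v(4.620)=1.89421, v(4.640)=1.89416
parabola through these three points peaks at t≈4.615 with v≈1.89421

max v = 1.894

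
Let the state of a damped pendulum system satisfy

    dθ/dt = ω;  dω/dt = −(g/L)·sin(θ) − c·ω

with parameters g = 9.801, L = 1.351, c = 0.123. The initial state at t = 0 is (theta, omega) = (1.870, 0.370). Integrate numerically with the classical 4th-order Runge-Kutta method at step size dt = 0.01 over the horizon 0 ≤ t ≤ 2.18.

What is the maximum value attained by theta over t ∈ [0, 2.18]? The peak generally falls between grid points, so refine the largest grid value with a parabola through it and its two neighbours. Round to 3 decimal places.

t=0.000: state=(1.870, 0.370)
step 1 (dt=0.01): k1=(0.370, -6.978), k2=(0.335, -6.970), k3=(0.335, -6.970), k4=(0.300, -6.962); state += dt/6·(k1+2k2+2k3+k4)
t=0.010: state=(1.873, 0.300)
t=0.020: state=(1.876, 0.231)
t=0.030: state=(1.878, 0.161)
continuing one RK4 step at a time; state shown every 10 steps (Δt=0.1):
t=0.100: state=(1.872, -0.322)
t=0.200: state=(1.806, -1.012)
t=0.300: state=(1.670, -1.709)
t=0.400: state=(1.464, -2.408)
t=0.500: state=(1.189, -3.077)
t=0.600: state=(0.851, -3.653)
t=0.700: state=(0.464, -4.048)
t=0.800: state=(0.051, -4.181)
t=0.900: state=(-0.362, -4.018)
t=1.000: state=(-0.744, -3.590)
t=1.100: state=(-1.074, -2.977)
t=1.200: state=(-1.336, -2.268)
t=1.300: state=(-1.526, -1.527)
t=1.400: state=(-1.642, -0.788)
t=1.500: state=(-1.684, -0.060)
t=1.600: state=(-1.654, 0.657)
t=1.700: state=(-1.553, 1.369)
t=1.800: state=(-1.381, 2.069)
t=1.900: state=(-1.140, 2.730)
t=2.000: state=(-0.838, 3.299)
t=2.100: state=(-0.486, 3.701)
t=2.180: state=(-0.183, 3.854)
largest grid value and its neighbours: theta(0.040)=1.87923, theta(0.050)=1.87981, theta(0.060)=1.87969
parabola through these three points peaks at t≈0.053 with theta≈1.87985

max theta = 1.880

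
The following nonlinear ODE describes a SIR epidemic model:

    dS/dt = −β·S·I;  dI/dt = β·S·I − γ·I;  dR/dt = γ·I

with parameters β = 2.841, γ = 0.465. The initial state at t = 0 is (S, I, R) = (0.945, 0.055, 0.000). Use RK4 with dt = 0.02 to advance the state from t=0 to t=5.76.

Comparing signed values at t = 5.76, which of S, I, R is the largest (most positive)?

t=0.000: state=(0.945, 0.055, 0.000)
step 1 (dt=0.02): k1=(-0.148, 0.122, 0.026), k2=(-0.151, 0.125, 0.026), k3=(-0.151, 0.125, 0.026), k4=(-0.154, 0.127, 0.027); state += dt/6·(k1+2k2+2k3+k4)
t=0.020: state=(0.942, 0.057, 0.001)
t=0.040: state=(0.939, 0.060, 0.001)
t=0.060: state=(0.936, 0.063, 0.002)
continuing one RK4 step at a time; state shown every 10 steps (Δt=0.2):
t=0.200: state=(0.909, 0.085, 0.006)
t=0.400: state=(0.856, 0.128, 0.016)
t=0.600: state=(0.784, 0.186, 0.031)
t=0.800: state=(0.691, 0.258, 0.051)
t=1.000: state=(0.584, 0.337, 0.079)
t=1.200: state=(0.471, 0.415, 0.114)
t=1.400: state=(0.365, 0.479, 0.156)
t=1.600: state=(0.274, 0.523, 0.202)
t=1.800: state=(0.202, 0.545, 0.252)
t=2.000: state=(0.148, 0.549, 0.303)
t=2.200: state=(0.109, 0.537, 0.354)
t=2.400: state=(0.081, 0.517, 0.403)
t=2.600: state=(0.061, 0.490, 0.450)
t=2.800: state=(0.046, 0.460, 0.494)
t=3.000: state=(0.036, 0.429, 0.535)
t=3.200: state=(0.028, 0.398, 0.574)
t=3.400: state=(0.023, 0.368, 0.609)
t=3.600: state=(0.019, 0.339, 0.642)
t=3.800: state=(0.016, 0.312, 0.672)
t=4.000: state=(0.013, 0.287, 0.700)
t=4.200: state=(0.011, 0.263, 0.726)
t=4.400: state=(0.010, 0.241, 0.749)
t=4.600: state=(0.009, 0.221, 0.771)
t=4.800: state=(0.008, 0.202, 0.790)
t=5.000: state=(0.007, 0.185, 0.808)
t=5.200: state=(0.006, 0.169, 0.825)
t=5.400: state=(0.006, 0.155, 0.840)
t=5.600: state=(0.005, 0.141, 0.854)
t=5.760: state=(0.005, 0.131, 0.864)
compare at T: S=0.005, I=0.131, R=0.864

largest component: R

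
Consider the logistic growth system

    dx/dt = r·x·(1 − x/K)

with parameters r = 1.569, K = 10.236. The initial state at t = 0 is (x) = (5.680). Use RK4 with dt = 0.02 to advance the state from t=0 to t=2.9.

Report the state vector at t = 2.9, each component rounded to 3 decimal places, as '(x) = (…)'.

(x) = (10.150)

t=0.000: state=(5.680)
step 1 (dt=0.02): k1=(3.967), k2=(3.960), k3=(3.960), k4=(3.952); state += dt/6·(k1+2k2+2k3+k4)
t=0.020: state=(5.759)
t=0.040: state=(5.838)
t=0.060: state=(5.917)
continuing one RK4 step at a time; state shown every 5 steps (Δt=0.1):
t=0.100: state=(6.072)
t=0.200: state=(6.454)
t=0.300: state=(6.820)
t=0.400: state=(7.167)
t=0.500: state=(7.493)
t=0.600: state=(7.797)
t=0.700: state=(8.076)
t=0.800: state=(8.331)
t=0.900: state=(8.563)
t=1.000: state=(8.771)
t=1.100: state=(8.957)
t=1.200: state=(9.123)
t=1.300: state=(9.269)
t=1.400: state=(9.398)
t=1.500: state=(9.511)
t=1.600: state=(9.610)
t=1.700: state=(9.696)
t=1.800: state=(9.771)
t=1.900: state=(9.836)
t=2.000: state=(9.892)
t=2.100: state=(9.940)
t=2.200: state=(9.982)
t=2.300: state=(10.018)
t=2.400: state=(10.049)
t=2.500: state=(10.076)
t=2.600: state=(10.099)
t=2.700: state=(10.119)
t=2.800: state=(10.136)
t=2.900: state=(10.150)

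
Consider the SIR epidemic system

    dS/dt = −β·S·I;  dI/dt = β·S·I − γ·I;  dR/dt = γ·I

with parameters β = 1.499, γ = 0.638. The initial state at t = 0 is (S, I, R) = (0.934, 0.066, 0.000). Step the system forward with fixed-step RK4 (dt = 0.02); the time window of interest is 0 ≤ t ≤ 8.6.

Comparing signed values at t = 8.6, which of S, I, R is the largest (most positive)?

largest component: R

t=0.000: state=(0.934, 0.066, 0.000)
step 1 (dt=0.02): k1=(-0.092, 0.050, 0.042), k2=(-0.093, 0.051, 0.042), k3=(-0.093, 0.051, 0.042), k4=(-0.094, 0.051, 0.043); state += dt/6·(k1+2k2+2k3+k4)
t=0.020: state=(0.932, 0.067, 0.001)
t=0.040: state=(0.930, 0.068, 0.002)
t=0.060: state=(0.928, 0.069, 0.003)
continuing one RK4 step at a time; state shown every 25 steps (Δt=0.5):
t=0.500: state=(0.880, 0.095, 0.025)
t=1.000: state=(0.809, 0.130, 0.061)
t=1.500: state=(0.724, 0.168, 0.109)
t=2.000: state=(0.630, 0.203, 0.168)
t=2.500: state=(0.535, 0.228, 0.237)
t=3.000: state=(0.449, 0.239, 0.312)
t=3.500: state=(0.375, 0.237, 0.388)
t=4.000: state=(0.316, 0.223, 0.461)
t=4.500: state=(0.269, 0.201, 0.529)
t=5.000: state=(0.234, 0.177, 0.590)
t=5.500: state=(0.207, 0.151, 0.642)
t=6.000: state=(0.186, 0.127, 0.686)
t=6.500: state=(0.171, 0.106, 0.723)
t=7.000: state=(0.159, 0.087, 0.754)
t=7.500: state=(0.150, 0.071, 0.779)
t=8.000: state=(0.143, 0.058, 0.800)
t=8.500: state=(0.137, 0.046, 0.816)
t=8.600: state=(0.136, 0.045, 0.819)
compare at T: S=0.136, I=0.045, R=0.819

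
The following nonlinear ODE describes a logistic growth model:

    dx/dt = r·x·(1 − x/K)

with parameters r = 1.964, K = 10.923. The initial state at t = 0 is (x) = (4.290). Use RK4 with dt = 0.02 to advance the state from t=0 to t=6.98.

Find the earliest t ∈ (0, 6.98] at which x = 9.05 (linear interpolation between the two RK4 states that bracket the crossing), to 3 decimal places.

t = 1.024

t=0.000: state=(4.290)
step 1 (dt=0.02): k1=(5.116), k2=(5.138), k3=(5.138), k4=(5.158); state += dt/6·(k1+2k2+2k3+k4)
t=0.020: state=(4.393)
t=0.040: state=(4.496)
t=0.060: state=(4.601)
continuing one RK4 step at a time; state shown every 25 steps (Δt=0.5):
t=0.500: state=(6.917)
t=1.000: state=(8.976)
t=1.020: state=(9.038)
next step: t=1.040: state=(9.098) — x has crossed 9.05
linear interpolation between t=1.020 (9.03800) and t=1.040 (9.09848) → t≈1.024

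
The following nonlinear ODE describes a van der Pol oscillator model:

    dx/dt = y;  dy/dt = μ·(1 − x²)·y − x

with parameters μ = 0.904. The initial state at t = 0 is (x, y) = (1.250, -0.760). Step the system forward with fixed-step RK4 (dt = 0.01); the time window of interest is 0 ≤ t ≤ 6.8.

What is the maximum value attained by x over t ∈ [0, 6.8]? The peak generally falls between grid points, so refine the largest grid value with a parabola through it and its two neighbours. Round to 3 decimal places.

t=0.000: state=(1.250, -0.760)
step 1 (dt=0.01): k1=(-0.760, -0.864), k2=(-0.764, -0.864), k3=(-0.764, -0.864), k4=(-0.769, -0.865); state += dt/6·(k1+2k2+2k3+k4)
t=0.010: state=(1.242, -0.769)
t=0.020: state=(1.235, -0.777)
t=0.030: state=(1.227, -0.786)
continuing one RK4 step at a time; state shown every 25 steps (Δt=0.25):
t=0.250: state=(1.032, -0.986)
t=0.500: state=(0.753, -1.260)
t=0.750: state=(0.395, -1.619)
t=1.000: state=(-0.064, -2.059)
t=1.250: state=(-0.628, -2.410)
t=1.500: state=(-1.225, -2.238)
t=1.750: state=(-1.688, -1.392)
t=2.000: state=(-1.916, -0.473)
t=2.250: state=(-1.954, 0.109)
t=2.500: state=(-1.884, 0.420)
t=2.750: state=(-1.755, 0.605)
t=3.000: state=(-1.585, 0.749)
t=3.250: state=(-1.380, 0.897)
t=3.500: state=(-1.133, 1.082)
t=3.750: state=(-0.833, 1.336)
t=4.000: state=(-0.456, 1.694)
t=4.250: state=(0.023, 2.156)
t=4.500: state=(0.617, 2.544)
t=4.750: state=(1.248, 2.366)
t=5.000: state=(1.734, 1.442)
t=5.250: state=(1.966, 0.466)
t=5.500: state=(2.000, -0.125)
t=5.750: state=(1.927, -0.428)
t=6.000: state=(1.797, -0.604)
t=6.250: state=(1.629, -0.738)
t=6.500: state=(1.427, -0.877)
t=6.750: state=(1.187, -1.050)
t=6.800: state=(1.134, -1.091)
largest grid value and its neighbours: x(5.420)=2.00473, x(5.430)=2.00487, x(5.440)=2.00480
parabola through these three points peaks at t≈5.432 with x≈2.00487

max x = 2.005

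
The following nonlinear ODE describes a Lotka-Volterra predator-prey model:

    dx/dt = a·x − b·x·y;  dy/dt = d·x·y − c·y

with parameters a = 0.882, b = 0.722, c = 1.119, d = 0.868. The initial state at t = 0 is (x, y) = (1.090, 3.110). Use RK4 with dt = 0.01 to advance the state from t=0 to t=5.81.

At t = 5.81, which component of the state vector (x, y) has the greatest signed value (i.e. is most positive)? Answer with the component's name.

largest component: x

t=0.000: state=(1.090, 3.110)
step 1 (dt=0.01): k1=(-1.486, -0.538), k2=(-1.474, -0.557), k3=(-1.474, -0.557), k4=(-1.462, -0.576); state += dt/6·(k1+2k2+2k3+k4)
t=0.010: state=(1.075, 3.104)
t=0.020: state=(1.061, 3.098)
t=0.030: state=(1.047, 3.092)
continuing one RK4 step at a time; state shown every 20 steps (Δt=0.2):
t=0.200: state=(0.839, 2.936)
t=0.400: state=(0.667, 2.672)
t=0.600: state=(0.553, 2.373)
t=0.800: state=(0.478, 2.074)
t=1.000: state=(0.432, 1.794)
t=1.200: state=(0.405, 1.542)
t=1.400: state=(0.393, 1.321)
t=1.600: state=(0.393, 1.130)
t=1.800: state=(0.403, 0.968)
t=2.000: state=(0.422, 0.831)
t=2.200: state=(0.451, 0.717)
t=2.400: state=(0.488, 0.622)
t=2.600: state=(0.535, 0.543)
t=2.800: state=(0.593, 0.479)
t=3.000: state=(0.663, 0.427)
t=3.200: state=(0.746, 0.386)
t=3.400: state=(0.844, 0.354)
t=3.600: state=(0.958, 0.331)
t=3.800: state=(1.091, 0.316)
t=4.000: state=(1.244, 0.309)
t=4.200: state=(1.419, 0.311)
t=4.400: state=(1.617, 0.324)
t=4.600: state=(1.838, 0.349)
t=4.800: state=(2.079, 0.392)
t=5.000: state=(2.333, 0.460)
t=5.200: state=(2.586, 0.563)
t=5.400: state=(2.814, 0.720)
t=5.600: state=(2.978, 0.953)
t=5.800: state=(3.026, 1.286)
t=5.810: state=(3.025, 1.306)
compare at T: x=3.025, y=1.306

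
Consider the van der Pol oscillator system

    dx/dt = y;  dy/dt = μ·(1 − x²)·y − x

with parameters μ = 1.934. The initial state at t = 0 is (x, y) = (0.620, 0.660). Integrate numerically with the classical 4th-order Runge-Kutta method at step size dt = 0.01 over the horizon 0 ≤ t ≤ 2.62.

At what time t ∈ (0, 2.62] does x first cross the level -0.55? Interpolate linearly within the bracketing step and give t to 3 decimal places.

t = 2.502

t=0.000: state=(0.620, 0.660)
step 1 (dt=0.01): k1=(0.660, 0.166), k2=(0.661, 0.158), k3=(0.661, 0.158), k4=(0.662, 0.151); state += dt/6·(k1+2k2+2k3+k4)
t=0.010: state=(0.627, 0.662)
t=0.020: state=(0.633, 0.663)
t=0.030: state=(0.640, 0.664)
continuing one RK4 step at a time; state shown every 10 steps (Δt=0.1):
t=0.100: state=(0.687, 0.668)
t=0.200: state=(0.753, 0.658)
t=0.300: state=(0.818, 0.628)
t=0.400: state=(0.878, 0.576)
t=0.500: state=(0.932, 0.504)
t=0.600: state=(0.978, 0.416)
t=0.700: state=(1.015, 0.317)
t=0.800: state=(1.041, 0.211)
t=0.900: state=(1.057, 0.103)
t=1.000: state=(1.062, -0.004)
t=1.100: state=(1.056, -0.109)
t=1.200: state=(1.040, -0.211)
t=1.300: state=(1.014, -0.311)
t=1.400: state=(0.978, -0.411)
t=1.500: state=(0.932, -0.514)
t=1.600: state=(0.875, -0.625)
t=1.700: state=(0.806, -0.748)
t=1.800: state=(0.725, -0.890)
t=1.900: state=(0.628, -1.060)
t=2.000: state=(0.512, -1.268)
t=2.100: state=(0.372, -1.529)
t=2.200: state=(0.204, -1.856)
t=2.300: state=(-0.002, -2.258)
t=2.400: state=(-0.250, -2.716)
t=2.500: state=(-0.544, -3.152)
next step: t=2.510: state=(-0.576, -3.188) — x has crossed -0.55
linear interpolation between t=2.500 (-0.54412) and t=2.510 (-0.57582) → t≈2.502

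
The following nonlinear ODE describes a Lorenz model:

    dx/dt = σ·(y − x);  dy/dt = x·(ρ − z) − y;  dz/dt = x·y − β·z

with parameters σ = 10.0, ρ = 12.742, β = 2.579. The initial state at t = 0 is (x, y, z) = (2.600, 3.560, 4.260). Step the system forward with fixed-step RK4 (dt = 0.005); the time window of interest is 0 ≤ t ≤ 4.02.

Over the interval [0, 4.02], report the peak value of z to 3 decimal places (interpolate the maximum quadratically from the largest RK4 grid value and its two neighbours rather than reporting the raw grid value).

t=0.000: state=(2.600, 3.560, 4.260)
step 1 (dt=0.005): k1=(9.600, 18.493, -1.731), k2=(9.822, 18.662, -1.513), k3=(9.821, 18.665, -1.511), k4=(10.042, 18.836, -1.289); state += dt/6·(k1+2k2+2k3+k4)
t=0.005: state=(2.649, 3.653, 4.252)
t=0.010: state=(2.700, 3.748, 4.247)
t=0.015: state=(2.754, 3.845, 4.244)
continuing one RK4 step at a time; state shown every 40 steps (Δt=0.2):
t=0.200: state=(6.173, 8.644, 6.890)
t=0.400: state=(8.934, 7.872, 16.437)
t=0.600: state=(4.143, 2.032, 14.274)
t=0.800: state=(2.209, 2.125, 9.326)
t=1.000: state=(3.091, 4.024, 6.777)
t=1.200: state=(5.945, 7.735, 8.366)
t=1.400: state=(8.004, 7.519, 14.775)
t=1.600: state=(4.915, 3.280, 14.002)
t=1.800: state=(3.247, 3.161, 10.106)
t=2.000: state=(4.144, 5.061, 8.322)
t=2.200: state=(6.466, 7.590, 10.526)
t=2.400: state=(6.966, 6.164, 14.290)
t=2.600: state=(4.733, 3.805, 12.783)
t=2.800: state=(4.004, 4.170, 10.118)
t=3.000: state=(5.111, 5.952, 9.629)
t=3.200: state=(6.611, 6.989, 12.087)
t=3.400: state=(6.045, 5.261, 13.505)
t=3.600: state=(4.663, 4.270, 11.793)
t=3.800: state=(4.667, 5.021, 10.287)
t=4.000: state=(5.739, 6.319, 10.847)
t=4.020: state=(5.852, 6.401, 11.021)
largest grid value and its neighbours: z(0.450)=17.17676, z(0.455)=17.18122, z(0.460)=17.17426
parabola through these three points peaks at t≈0.454 with z≈17.18129

max z = 17.181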